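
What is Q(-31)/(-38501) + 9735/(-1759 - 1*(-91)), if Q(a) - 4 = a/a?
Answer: -124938525/21406556 ≈ -5.8365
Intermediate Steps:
Q(a) = 5 (Q(a) = 4 + a/a = 4 + 1 = 5)
Q(-31)/(-38501) + 9735/(-1759 - 1*(-91)) = 5/(-38501) + 9735/(-1759 - 1*(-91)) = 5*(-1/38501) + 9735/(-1759 + 91) = -5/38501 + 9735/(-1668) = -5/38501 + 9735*(-1/1668) = -5/38501 - 3245/556 = -124938525/21406556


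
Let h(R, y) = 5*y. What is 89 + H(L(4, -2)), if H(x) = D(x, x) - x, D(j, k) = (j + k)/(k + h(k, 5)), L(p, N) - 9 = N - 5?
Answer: 2353/27 ≈ 87.148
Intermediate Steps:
L(p, N) = 4 + N (L(p, N) = 9 + (N - 5) = 9 + (-5 + N) = 4 + N)
D(j, k) = (j + k)/(25 + k) (D(j, k) = (j + k)/(k + 5*5) = (j + k)/(k + 25) = (j + k)/(25 + k))
H(x) = -x + 2*x/(25 + x) (H(x) = (x + x)/(25 + x) - x = (2*x)/(25 + x) - x = 2*x/(25 + x) - x = -x + 2*x/(25 + x))
89 + H(L(4, -2)) = 89 + (4 - 2)*(-23 - (4 - 2))/(25 + (4 - 2)) = 89 + 2*(-23 - 1*2)/(25 + 2) = 89 + 2*(-23 - 2)/27 = 89 + 2*(1/27)*(-25) = 89 - 50/27 = 2353/27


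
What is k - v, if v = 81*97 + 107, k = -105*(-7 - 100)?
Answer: 3271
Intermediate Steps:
k = 11235 (k = -105*(-107) = 11235)
v = 7964 (v = 7857 + 107 = 7964)
k - v = 11235 - 1*7964 = 11235 - 7964 = 3271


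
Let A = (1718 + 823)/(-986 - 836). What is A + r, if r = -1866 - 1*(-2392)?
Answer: 955831/1822 ≈ 524.61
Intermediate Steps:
A = -2541/1822 (A = 2541/(-1822) = 2541*(-1/1822) = -2541/1822 ≈ -1.3946)
r = 526 (r = -1866 + 2392 = 526)
A + r = -2541/1822 + 526 = 955831/1822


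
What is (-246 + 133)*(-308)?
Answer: 34804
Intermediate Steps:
(-246 + 133)*(-308) = -113*(-308) = 34804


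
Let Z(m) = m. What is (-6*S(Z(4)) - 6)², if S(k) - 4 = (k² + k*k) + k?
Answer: 60516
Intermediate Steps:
S(k) = 4 + k + 2*k² (S(k) = 4 + ((k² + k*k) + k) = 4 + ((k² + k²) + k) = 4 + (2*k² + k) = 4 + (k + 2*k²) = 4 + k + 2*k²)
(-6*S(Z(4)) - 6)² = (-6*(4 + 4 + 2*4²) - 6)² = (-6*(4 + 4 + 2*16) - 6)² = (-6*(4 + 4 + 32) - 6)² = (-6*40 - 6)² = (-240 - 6)² = (-246)² = 60516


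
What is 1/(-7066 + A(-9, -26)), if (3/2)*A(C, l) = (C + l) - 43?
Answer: -1/7118 ≈ -0.00014049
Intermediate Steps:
A(C, l) = -86/3 + 2*C/3 + 2*l/3 (A(C, l) = 2*((C + l) - 43)/3 = 2*(-43 + C + l)/3 = -86/3 + 2*C/3 + 2*l/3)
1/(-7066 + A(-9, -26)) = 1/(-7066 + (-86/3 + (2/3)*(-9) + (2/3)*(-26))) = 1/(-7066 + (-86/3 - 6 - 52/3)) = 1/(-7066 - 52) = 1/(-7118) = -1/7118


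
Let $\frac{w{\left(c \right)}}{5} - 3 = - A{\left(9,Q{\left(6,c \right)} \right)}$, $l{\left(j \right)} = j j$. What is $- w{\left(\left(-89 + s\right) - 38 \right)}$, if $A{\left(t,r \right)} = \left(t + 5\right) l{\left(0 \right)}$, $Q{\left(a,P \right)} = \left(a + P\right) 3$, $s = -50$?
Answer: $-15$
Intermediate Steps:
$l{\left(j \right)} = j^{2}$
$Q{\left(a,P \right)} = 3 P + 3 a$ ($Q{\left(a,P \right)} = \left(P + a\right) 3 = 3 P + 3 a$)
$A{\left(t,r \right)} = 0$ ($A{\left(t,r \right)} = \left(t + 5\right) 0^{2} = \left(5 + t\right) 0 = 0$)
$w{\left(c \right)} = 15$ ($w{\left(c \right)} = 15 + 5 \left(\left(-1\right) 0\right) = 15 + 5 \cdot 0 = 15 + 0 = 15$)
$- w{\left(\left(-89 + s\right) - 38 \right)} = \left(-1\right) 15 = -15$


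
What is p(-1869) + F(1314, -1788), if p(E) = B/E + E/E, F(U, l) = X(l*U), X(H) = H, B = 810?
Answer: -1463695783/623 ≈ -2.3494e+6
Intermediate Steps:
F(U, l) = U*l (F(U, l) = l*U = U*l)
p(E) = 1 + 810/E (p(E) = 810/E + E/E = 810/E + 1 = 1 + 810/E)
p(-1869) + F(1314, -1788) = (810 - 1869)/(-1869) + 1314*(-1788) = -1/1869*(-1059) - 2349432 = 353/623 - 2349432 = -1463695783/623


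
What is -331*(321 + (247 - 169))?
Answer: -132069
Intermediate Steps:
-331*(321 + (247 - 169)) = -331*(321 + 78) = -331*399 = -132069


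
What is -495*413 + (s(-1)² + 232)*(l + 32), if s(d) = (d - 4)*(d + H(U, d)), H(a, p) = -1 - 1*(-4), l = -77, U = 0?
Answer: -219375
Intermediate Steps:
H(a, p) = 3 (H(a, p) = -1 + 4 = 3)
s(d) = (-4 + d)*(3 + d) (s(d) = (d - 4)*(d + 3) = (-4 + d)*(3 + d))
-495*413 + (s(-1)² + 232)*(l + 32) = -495*413 + ((-12 + (-1)² - 1*(-1))² + 232)*(-77 + 32) = -204435 + ((-12 + 1 + 1)² + 232)*(-45) = -204435 + ((-10)² + 232)*(-45) = -204435 + (100 + 232)*(-45) = -204435 + 332*(-45) = -204435 - 14940 = -219375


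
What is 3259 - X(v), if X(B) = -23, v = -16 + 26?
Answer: 3282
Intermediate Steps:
v = 10
3259 - X(v) = 3259 - 1*(-23) = 3259 + 23 = 3282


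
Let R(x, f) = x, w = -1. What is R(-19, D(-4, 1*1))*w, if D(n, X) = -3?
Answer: 19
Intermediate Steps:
R(-19, D(-4, 1*1))*w = -19*(-1) = 19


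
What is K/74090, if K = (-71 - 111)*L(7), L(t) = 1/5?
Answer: -91/185225 ≈ -0.00049129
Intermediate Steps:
L(t) = 1/5
K = -182/5 (K = (-71 - 111)*(1/5) = -182*1/5 = -182/5 ≈ -36.400)
K/74090 = -182/5/74090 = -182/5*1/74090 = -91/185225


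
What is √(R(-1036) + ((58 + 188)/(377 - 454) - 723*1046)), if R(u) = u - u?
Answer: 4*I*√280242039/77 ≈ 869.63*I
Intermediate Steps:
R(u) = 0
√(R(-1036) + ((58 + 188)/(377 - 454) - 723*1046)) = √(0 + ((58 + 188)/(377 - 454) - 723*1046)) = √(0 + (246/(-77) - 756258)) = √(0 + (246*(-1/77) - 756258)) = √(0 + (-246/77 - 756258)) = √(0 - 58232112/77) = √(-58232112/77) = 4*I*√280242039/77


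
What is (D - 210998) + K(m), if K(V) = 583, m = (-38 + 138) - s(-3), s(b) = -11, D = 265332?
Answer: 54917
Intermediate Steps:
m = 111 (m = (-38 + 138) - 1*(-11) = 100 + 11 = 111)
(D - 210998) + K(m) = (265332 - 210998) + 583 = 54334 + 583 = 54917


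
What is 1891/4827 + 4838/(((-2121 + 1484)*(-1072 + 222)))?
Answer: 523617488/1306789575 ≈ 0.40069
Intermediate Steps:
1891/4827 + 4838/(((-2121 + 1484)*(-1072 + 222))) = 1891*(1/4827) + 4838/((-637*(-850))) = 1891/4827 + 4838/541450 = 1891/4827 + 4838*(1/541450) = 1891/4827 + 2419/270725 = 523617488/1306789575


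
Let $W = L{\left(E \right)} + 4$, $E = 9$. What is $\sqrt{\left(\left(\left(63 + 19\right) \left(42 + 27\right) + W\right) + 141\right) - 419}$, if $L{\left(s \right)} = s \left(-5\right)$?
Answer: $\sqrt{5339} \approx 73.068$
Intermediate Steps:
$L{\left(s \right)} = - 5 s$
$W = -41$ ($W = \left(-5\right) 9 + 4 = -45 + 4 = -41$)
$\sqrt{\left(\left(\left(63 + 19\right) \left(42 + 27\right) + W\right) + 141\right) - 419} = \sqrt{\left(\left(\left(63 + 19\right) \left(42 + 27\right) - 41\right) + 141\right) - 419} = \sqrt{\left(\left(82 \cdot 69 - 41\right) + 141\right) - 419} = \sqrt{\left(\left(5658 - 41\right) + 141\right) - 419} = \sqrt{\left(5617 + 141\right) - 419} = \sqrt{5758 - 419} = \sqrt{5339}$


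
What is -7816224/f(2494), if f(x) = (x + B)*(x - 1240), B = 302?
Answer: -325676/146091 ≈ -2.2293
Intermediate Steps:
f(x) = (-1240 + x)*(302 + x) (f(x) = (x + 302)*(x - 1240) = (302 + x)*(-1240 + x) = (-1240 + x)*(302 + x))
-7816224/f(2494) = -7816224/(-374480 + 2494² - 938*2494) = -7816224/(-374480 + 6220036 - 2339372) = -7816224/3506184 = -7816224*1/3506184 = -325676/146091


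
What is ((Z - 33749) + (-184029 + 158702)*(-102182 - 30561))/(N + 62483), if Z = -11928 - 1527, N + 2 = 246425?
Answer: 3361934757/308906 ≈ 10883.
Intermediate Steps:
N = 246423 (N = -2 + 246425 = 246423)
Z = -13455
((Z - 33749) + (-184029 + 158702)*(-102182 - 30561))/(N + 62483) = ((-13455 - 33749) + (-184029 + 158702)*(-102182 - 30561))/(246423 + 62483) = (-47204 - 25327*(-132743))/308906 = (-47204 + 3361981961)*(1/308906) = 3361934757*(1/308906) = 3361934757/308906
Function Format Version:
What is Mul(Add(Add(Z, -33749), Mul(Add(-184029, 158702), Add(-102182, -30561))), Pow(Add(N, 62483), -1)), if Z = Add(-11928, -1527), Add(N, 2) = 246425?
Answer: Rational(3361934757, 308906) ≈ 10883.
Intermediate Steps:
N = 246423 (N = Add(-2, 246425) = 246423)
Z = -13455
Mul(Add(Add(Z, -33749), Mul(Add(-184029, 158702), Add(-102182, -30561))), Pow(Add(N, 62483), -1)) = Mul(Add(Add(-13455, -33749), Mul(Add(-184029, 158702), Add(-102182, -30561))), Pow(Add(246423, 62483), -1)) = Mul(Add(-47204, Mul(-25327, -132743)), Pow(308906, -1)) = Mul(Add(-47204, 3361981961), Rational(1, 308906)) = Mul(3361934757, Rational(1, 308906)) = Rational(3361934757, 308906)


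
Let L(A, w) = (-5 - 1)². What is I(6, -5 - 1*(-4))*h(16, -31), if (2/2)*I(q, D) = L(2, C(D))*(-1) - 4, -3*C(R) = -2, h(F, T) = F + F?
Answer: -1280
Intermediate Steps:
h(F, T) = 2*F
C(R) = ⅔ (C(R) = -⅓*(-2) = ⅔)
L(A, w) = 36 (L(A, w) = (-6)² = 36)
I(q, D) = -40 (I(q, D) = 36*(-1) - 4 = -36 - 4 = -40)
I(6, -5 - 1*(-4))*h(16, -31) = -80*16 = -40*32 = -1280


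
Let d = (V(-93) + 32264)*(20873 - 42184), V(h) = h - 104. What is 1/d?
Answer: -1/683379837 ≈ -1.4633e-9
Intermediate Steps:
V(h) = -104 + h
d = -683379837 (d = ((-104 - 93) + 32264)*(20873 - 42184) = (-197 + 32264)*(-21311) = 32067*(-21311) = -683379837)
1/d = 1/(-683379837) = -1/683379837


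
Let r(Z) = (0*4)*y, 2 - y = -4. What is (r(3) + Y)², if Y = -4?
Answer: 16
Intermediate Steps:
y = 6 (y = 2 - 1*(-4) = 2 + 4 = 6)
r(Z) = 0 (r(Z) = (0*4)*6 = 0*6 = 0)
(r(3) + Y)² = (0 - 4)² = (-4)² = 16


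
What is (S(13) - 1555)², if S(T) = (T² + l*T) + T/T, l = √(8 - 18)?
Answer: 1916535 - 36010*I*√10 ≈ 1.9165e+6 - 1.1387e+5*I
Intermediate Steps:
l = I*√10 (l = √(-10) = I*√10 ≈ 3.1623*I)
S(T) = 1 + T² + I*T*√10 (S(T) = (T² + (I*√10)*T) + T/T = (T² + I*T*√10) + 1 = 1 + T² + I*T*√10)
(S(13) - 1555)² = ((1 + 13² + I*13*√10) - 1555)² = ((1 + 169 + 13*I*√10) - 1555)² = ((170 + 13*I*√10) - 1555)² = (-1385 + 13*I*√10)²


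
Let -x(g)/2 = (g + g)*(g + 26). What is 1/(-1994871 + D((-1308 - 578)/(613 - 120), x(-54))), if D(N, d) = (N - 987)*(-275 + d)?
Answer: 493/2105168668 ≈ 2.3419e-7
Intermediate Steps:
x(g) = -4*g*(26 + g) (x(g) = -2*(g + g)*(g + 26) = -2*2*g*(26 + g) = -4*g*(26 + g))
D(N, d) = (-987 + N)*(-275 + d)
1/(-1994871 + D((-1308 - 578)/(613 - 120), x(-54))) = 1/(-1994871 + (271425 - (-3948)*(-54)*(26 - 54) - 275*(-1308 - 578)/(613 - 120) + ((-1308 - 578)/(613 - 120))*(-4*(-54)*(26 - 54)))) = 1/(-1994871 + (271425 - (-3948)*(-54)*(-28) - (-518650)/493 + (-1886/493)*(-4*(-54)*(-28)))) = 1/(-1994871 + (271425 - 987*(-6048) - (-518650)/493 - 1886*1/493*(-6048))) = 1/(-1994871 + (271425 + 5969376 - 275*(-1886/493) - 1886/493*(-6048))) = 1/(-1994871 + (271425 + 5969376 + 518650/493 + 11406528/493)) = 1/(-1994871 + 3088640071/493) = 1/(2105168668/493) = 493/2105168668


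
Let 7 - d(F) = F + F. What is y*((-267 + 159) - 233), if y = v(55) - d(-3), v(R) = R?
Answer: -14322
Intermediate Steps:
d(F) = 7 - 2*F (d(F) = 7 - (F + F) = 7 - 2*F)
y = 42 (y = 55 - (7 - 2*(-3)) = 55 - (7 + 6) = 55 - 1*13 = 55 - 13 = 42)
y*((-267 + 159) - 233) = 42*((-267 + 159) - 233) = 42*(-108 - 233) = 42*(-341) = -14322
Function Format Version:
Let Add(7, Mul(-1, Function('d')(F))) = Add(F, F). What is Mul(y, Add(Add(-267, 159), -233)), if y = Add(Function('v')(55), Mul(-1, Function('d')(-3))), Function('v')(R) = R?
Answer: -14322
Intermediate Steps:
Function('d')(F) = Add(7, Mul(-2, F)) (Function('d')(F) = Add(7, Mul(-1, Add(F, F))) = Add(7, Mul(-1, Mul(2, F))) = Add(7, Mul(-2, F)))
y = 42 (y = Add(55, Mul(-1, Add(7, Mul(-2, -3)))) = Add(55, Mul(-1, Add(7, 6))) = Add(55, Mul(-1, 13)) = Add(55, -13) = 42)
Mul(y, Add(Add(-267, 159), -233)) = Mul(42, Add(Add(-267, 159), -233)) = Mul(42, Add(-108, -233)) = Mul(42, -341) = -14322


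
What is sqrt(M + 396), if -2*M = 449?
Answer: 7*sqrt(14)/2 ≈ 13.096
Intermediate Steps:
M = -449/2 (M = -1/2*449 = -449/2 ≈ -224.50)
sqrt(M + 396) = sqrt(-449/2 + 396) = sqrt(343/2) = 7*sqrt(14)/2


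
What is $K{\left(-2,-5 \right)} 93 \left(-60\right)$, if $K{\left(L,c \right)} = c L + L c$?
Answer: $-111600$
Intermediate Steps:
$K{\left(L,c \right)} = 2 L c$ ($K{\left(L,c \right)} = L c + L c = 2 L c$)
$K{\left(-2,-5 \right)} 93 \left(-60\right) = 2 \left(-2\right) \left(-5\right) 93 \left(-60\right) = 20 \cdot 93 \left(-60\right) = 1860 \left(-60\right) = -111600$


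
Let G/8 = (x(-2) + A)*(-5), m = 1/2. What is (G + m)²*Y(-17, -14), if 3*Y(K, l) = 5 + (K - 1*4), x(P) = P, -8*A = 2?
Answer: -131044/3 ≈ -43681.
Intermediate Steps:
A = -¼ (A = -⅛*2 = -¼ ≈ -0.25000)
Y(K, l) = ⅓ + K/3 (Y(K, l) = (5 + (K - 1*4))/3 = (5 + (K - 4))/3 = (5 + (-4 + K))/3 = (1 + K)/3 = ⅓ + K/3)
m = ½ ≈ 0.50000
G = 90 (G = 8*((-2 - ¼)*(-5)) = 8*(-9/4*(-5)) = 8*(45/4) = 90)
(G + m)²*Y(-17, -14) = (90 + ½)²*(⅓ + (⅓)*(-17)) = (181/2)²*(⅓ - 17/3) = (32761/4)*(-16/3) = -131044/3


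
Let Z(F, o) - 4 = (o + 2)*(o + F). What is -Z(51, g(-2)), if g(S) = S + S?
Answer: 90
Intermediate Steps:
g(S) = 2*S
Z(F, o) = 4 + (2 + o)*(F + o) (Z(F, o) = 4 + (o + 2)*(o + F) = 4 + (2 + o)*(F + o))
-Z(51, g(-2)) = -(4 + (2*(-2))² + 2*51 + 2*(2*(-2)) + 51*(2*(-2))) = -(4 + (-4)² + 102 + 2*(-4) + 51*(-4)) = -(4 + 16 + 102 - 8 - 204) = -1*(-90) = 90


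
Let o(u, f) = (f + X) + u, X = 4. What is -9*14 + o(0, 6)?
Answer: -116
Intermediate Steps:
o(u, f) = 4 + f + u (o(u, f) = (f + 4) + u = (4 + f) + u = 4 + f + u)
-9*14 + o(0, 6) = -9*14 + (4 + 6 + 0) = -126 + 10 = -116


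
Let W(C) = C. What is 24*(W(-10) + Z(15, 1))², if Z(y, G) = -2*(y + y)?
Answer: 117600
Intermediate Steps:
Z(y, G) = -4*y
24*(W(-10) + Z(15, 1))² = 24*(-10 - 4*15)² = 24*(-10 - 60)² = 24*(-70)² = 24*4900 = 117600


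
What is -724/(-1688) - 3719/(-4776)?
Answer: 1216937/1007736 ≈ 1.2076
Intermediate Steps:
-724/(-1688) - 3719/(-4776) = -724*(-1/1688) - 3719*(-1/4776) = 181/422 + 3719/4776 = 1216937/1007736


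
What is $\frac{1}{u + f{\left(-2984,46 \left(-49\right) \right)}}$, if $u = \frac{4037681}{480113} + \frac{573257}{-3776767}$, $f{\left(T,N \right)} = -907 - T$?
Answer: $\frac{1813274934671}{3781146191530953} \approx 0.00047956$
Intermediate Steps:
$u = \frac{14974152219286}{1813274934671}$ ($u = 4037681 \cdot \frac{1}{480113} + 573257 \left(- \frac{1}{3776767}\right) = \frac{4037681}{480113} - \frac{573257}{3776767} = \frac{14974152219286}{1813274934671} \approx 8.2581$)
$\frac{1}{u + f{\left(-2984,46 \left(-49\right) \right)}} = \frac{1}{\frac{14974152219286}{1813274934671} - -2077} = \frac{1}{\frac{14974152219286}{1813274934671} + \left(-907 + 2984\right)} = \frac{1}{\frac{14974152219286}{1813274934671} + 2077} = \frac{1}{\frac{3781146191530953}{1813274934671}} = \frac{1813274934671}{3781146191530953}$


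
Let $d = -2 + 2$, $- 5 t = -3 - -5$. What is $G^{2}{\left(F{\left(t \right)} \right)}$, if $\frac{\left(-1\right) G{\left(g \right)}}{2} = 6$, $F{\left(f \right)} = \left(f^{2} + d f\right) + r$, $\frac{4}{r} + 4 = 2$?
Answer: $144$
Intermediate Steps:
$r = -2$ ($r = \frac{4}{-4 + 2} = \frac{4}{-2} = 4 \left(- \frac{1}{2}\right) = -2$)
$t = - \frac{2}{5}$ ($t = - \frac{-3 - -5}{5} = - \frac{-3 + 5}{5} = \left(- \frac{1}{5}\right) 2 = - \frac{2}{5} \approx -0.4$)
$d = 0$
$F{\left(f \right)} = -2 + f^{2}$ ($F{\left(f \right)} = \left(f^{2} + 0 f\right) - 2 = \left(f^{2} + 0\right) - 2 = f^{2} - 2 = -2 + f^{2}$)
$G{\left(g \right)} = -12$ ($G{\left(g \right)} = \left(-2\right) 6 = -12$)
$G^{2}{\left(F{\left(t \right)} \right)} = \left(-12\right)^{2} = 144$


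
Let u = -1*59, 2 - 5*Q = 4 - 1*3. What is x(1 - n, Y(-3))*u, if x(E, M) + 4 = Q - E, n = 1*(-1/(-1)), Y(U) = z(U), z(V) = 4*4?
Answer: 1121/5 ≈ 224.20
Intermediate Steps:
z(V) = 16
Y(U) = 16
n = 1 (n = 1*(-1*(-1)) = 1*1 = 1)
Q = ⅕ (Q = ⅖ - (4 - 1*3)/5 = ⅖ - (4 - 3)/5 = ⅖ - ⅕*1 = ⅖ - ⅕ = ⅕ ≈ 0.20000)
x(E, M) = -19/5 - E (x(E, M) = -4 + (⅕ - E) = -19/5 - E)
u = -59
x(1 - n, Y(-3))*u = (-19/5 - (1 - 1*1))*(-59) = (-19/5 - (1 - 1))*(-59) = (-19/5 - 1*0)*(-59) = (-19/5 + 0)*(-59) = -19/5*(-59) = 1121/5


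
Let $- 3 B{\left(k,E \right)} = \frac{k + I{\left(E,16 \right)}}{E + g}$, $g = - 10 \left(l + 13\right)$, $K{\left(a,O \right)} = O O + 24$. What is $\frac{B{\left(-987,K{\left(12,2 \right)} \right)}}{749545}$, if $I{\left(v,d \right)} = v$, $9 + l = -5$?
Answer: $\frac{959}{85448130} \approx 1.1223 \cdot 10^{-5}$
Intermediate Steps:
$l = -14$ ($l = -9 - 5 = -14$)
$K{\left(a,O \right)} = 24 + O^{2}$ ($K{\left(a,O \right)} = O^{2} + 24 = 24 + O^{2}$)
$g = 10$ ($g = - 10 \left(-14 + 13\right) = \left(-10\right) \left(-1\right) = 10$)
$B{\left(k,E \right)} = - \frac{E + k}{3 \left(10 + E\right)}$ ($B{\left(k,E \right)} = - \frac{\left(k + E\right) \frac{1}{E + 10}}{3} = - \frac{\left(E + k\right) \frac{1}{10 + E}}{3} = - \frac{\frac{1}{10 + E} \left(E + k\right)}{3} = - \frac{E + k}{3 \left(10 + E\right)}$)
$\frac{B{\left(-987,K{\left(12,2 \right)} \right)}}{749545} = \frac{\frac{1}{3} \frac{1}{10 + \left(24 + 2^{2}\right)} \left(- (24 + 2^{2}) - -987\right)}{749545} = \frac{- (24 + 4) + 987}{3 \left(10 + \left(24 + 4\right)\right)} \frac{1}{749545} = \frac{\left(-1\right) 28 + 987}{3 \left(10 + 28\right)} \frac{1}{749545} = \frac{-28 + 987}{3 \cdot 38} \cdot \frac{1}{749545} = \frac{1}{3} \cdot \frac{1}{38} \cdot 959 \cdot \frac{1}{749545} = \frac{959}{114} \cdot \frac{1}{749545} = \frac{959}{85448130}$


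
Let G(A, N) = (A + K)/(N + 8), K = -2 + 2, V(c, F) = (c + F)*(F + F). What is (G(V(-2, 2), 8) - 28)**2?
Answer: 784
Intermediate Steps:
V(c, F) = 2*F*(F + c) (V(c, F) = (F + c)*(2*F) = 2*F*(F + c))
K = 0
G(A, N) = A/(8 + N) (G(A, N) = (A + 0)/(N + 8) = A/(8 + N))
(G(V(-2, 2), 8) - 28)**2 = ((2*2*(2 - 2))/(8 + 8) - 28)**2 = ((2*2*0)/16 - 28)**2 = (0*(1/16) - 28)**2 = (0 - 28)**2 = (-28)**2 = 784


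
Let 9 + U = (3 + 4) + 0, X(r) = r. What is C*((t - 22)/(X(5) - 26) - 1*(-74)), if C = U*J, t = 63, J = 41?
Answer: -124066/21 ≈ -5907.9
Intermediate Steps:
U = -2 (U = -9 + ((3 + 4) + 0) = -9 + (7 + 0) = -9 + 7 = -2)
C = -82 (C = -2*41 = -82)
C*((t - 22)/(X(5) - 26) - 1*(-74)) = -82*((63 - 22)/(5 - 26) - 1*(-74)) = -82*(41/(-21) + 74) = -82*(41*(-1/21) + 74) = -82*(-41/21 + 74) = -82*1513/21 = -124066/21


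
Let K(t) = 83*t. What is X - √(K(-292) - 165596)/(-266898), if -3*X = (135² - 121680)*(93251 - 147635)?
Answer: -1875432240 + I*√47458/133449 ≈ -1.8754e+9 + 0.0016324*I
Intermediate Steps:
X = -1875432240 (X = -(135² - 121680)*(93251 - 147635)/3 = -(18225 - 121680)*(-54384)/3 = -(-34485)*(-54384) = -⅓*5626296720 = -1875432240)
X - √(K(-292) - 165596)/(-266898) = -1875432240 - √(83*(-292) - 165596)/(-266898) = -1875432240 - √(-24236 - 165596)*(-1)/266898 = -1875432240 - √(-189832)*(-1)/266898 = -1875432240 - 2*I*√47458*(-1)/266898 = -1875432240 - (-1)*I*√47458/133449 = -1875432240 + I*√47458/133449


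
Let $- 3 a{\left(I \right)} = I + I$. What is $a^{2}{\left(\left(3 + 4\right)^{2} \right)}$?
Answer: $\frac{9604}{9} \approx 1067.1$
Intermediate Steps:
$a{\left(I \right)} = - \frac{2 I}{3}$ ($a{\left(I \right)} = - \frac{I + I}{3} = - \frac{2 I}{3}$)
$a^{2}{\left(\left(3 + 4\right)^{2} \right)} = \left(- \frac{2 \left(3 + 4\right)^{2}}{3}\right)^{2} = \left(- \frac{2 \cdot 7^{2}}{3}\right)^{2} = \left(\left(- \frac{2}{3}\right) 49\right)^{2} = \left(- \frac{98}{3}\right)^{2} = \frac{9604}{9}$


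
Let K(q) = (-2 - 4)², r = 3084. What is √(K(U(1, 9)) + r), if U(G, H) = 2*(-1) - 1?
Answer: 4*√195 ≈ 55.857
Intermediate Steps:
U(G, H) = -3 (U(G, H) = -2 - 1 = -3)
K(q) = 36 (K(q) = (-6)² = 36)
√(K(U(1, 9)) + r) = √(36 + 3084) = √3120 = 4*√195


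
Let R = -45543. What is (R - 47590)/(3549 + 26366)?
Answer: -93133/29915 ≈ -3.1133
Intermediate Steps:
(R - 47590)/(3549 + 26366) = (-45543 - 47590)/(3549 + 26366) = -93133/29915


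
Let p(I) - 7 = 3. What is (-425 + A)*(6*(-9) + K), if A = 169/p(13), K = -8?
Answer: 126511/5 ≈ 25302.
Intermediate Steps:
p(I) = 10 (p(I) = 7 + 3 = 10)
A = 169/10 ≈ 16.900
(-425 + A)*(6*(-9) + K) = (-425 + 169/10)*(6*(-9) - 8) = -4081*(-54 - 8)/10 = -4081/10*(-62) = 126511/5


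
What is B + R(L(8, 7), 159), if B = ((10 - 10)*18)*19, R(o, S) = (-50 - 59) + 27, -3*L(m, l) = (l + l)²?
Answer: -82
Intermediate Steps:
L(m, l) = -4*l²/3 (L(m, l) = -(l + l)²/3 = -4*l²/3)
R(o, S) = -82 (R(o, S) = -109 + 27 = -82)
B = 0 (B = (0*18)*19 = 0*19 = 0)
B + R(L(8, 7), 159) = 0 - 82 = -82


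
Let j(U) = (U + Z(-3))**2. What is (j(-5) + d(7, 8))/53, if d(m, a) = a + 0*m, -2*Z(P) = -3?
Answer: 81/212 ≈ 0.38208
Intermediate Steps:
Z(P) = 3/2 (Z(P) = -1/2*(-3) = 3/2)
d(m, a) = a (d(m, a) = a + 0 = a)
j(U) = (3/2 + U)**2 (j(U) = (U + 3/2)**2 = (3/2 + U)**2)
(j(-5) + d(7, 8))/53 = ((3 + 2*(-5))**2/4 + 8)/53 = ((3 - 10)**2/4 + 8)*(1/53) = ((1/4)*(-7)**2 + 8)*(1/53) = ((1/4)*49 + 8)*(1/53) = (49/4 + 8)*(1/53) = (81/4)*(1/53) = 81/212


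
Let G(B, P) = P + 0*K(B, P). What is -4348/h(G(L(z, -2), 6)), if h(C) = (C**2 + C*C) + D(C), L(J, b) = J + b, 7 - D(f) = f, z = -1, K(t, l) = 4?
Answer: -4348/73 ≈ -59.562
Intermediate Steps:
D(f) = 7 - f
G(B, P) = P (G(B, P) = P + 0*4 = P + 0 = P)
h(C) = 7 - C + 2*C**2 (h(C) = (C**2 + C*C) + (7 - C) = (C**2 + C**2) + (7 - C) = 2*C**2 + (7 - C) = 7 - C + 2*C**2)
-4348/h(G(L(z, -2), 6)) = -4348/(7 - 1*6 + 2*6**2) = -4348/(7 - 6 + 2*36) = -4348/(7 - 6 + 72) = -4348/73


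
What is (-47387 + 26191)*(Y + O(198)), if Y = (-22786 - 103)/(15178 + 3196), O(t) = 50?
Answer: -9493804978/9187 ≈ -1.0334e+6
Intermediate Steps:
Y = -22889/18374 ≈ -1.2457
(-47387 + 26191)*(Y + O(198)) = (-47387 + 26191)*(-22889/18374 + 50) = -21196*895811/18374 = -9493804978/9187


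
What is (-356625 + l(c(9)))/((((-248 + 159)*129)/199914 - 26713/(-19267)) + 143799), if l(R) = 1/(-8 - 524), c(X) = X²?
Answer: -121795004310795673/49110863238139374 ≈ -2.4800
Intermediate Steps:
l(R) = -1/532 (l(R) = 1/(-532) = -1/532)
(-356625 + l(c(9)))/((((-248 + 159)*129)/199914 - 26713/(-19267)) + 143799) = (-356625 - 1/532)/((((-248 + 159)*129)/199914 - 26713/(-19267)) + 143799) = -189724501/(532*((-89*129*(1/199914) - 26713*(-1/19267)) + 143799)) = -189724501/(532*((-11481*1/199914 + 26713/19267) + 143799)) = -189724501/(532*((-3827/66638 + 26713/19267) + 143799)) = -189724501/(532*(1706366085/1283914346 + 143799)) = -189724501/(532*184627305406539/1283914346) = -189724501/532*1283914346/184627305406539 = -121795004310795673/49110863238139374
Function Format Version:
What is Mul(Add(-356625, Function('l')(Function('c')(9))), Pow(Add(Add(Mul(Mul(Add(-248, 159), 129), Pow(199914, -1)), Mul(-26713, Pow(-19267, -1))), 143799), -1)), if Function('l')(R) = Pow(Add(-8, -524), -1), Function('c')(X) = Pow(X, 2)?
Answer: Rational(-121795004310795673, 49110863238139374) ≈ -2.4800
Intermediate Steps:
Function('l')(R) = Rational(-1, 532) (Function('l')(R) = Pow(-532, -1) = Rational(-1, 532))
Mul(Add(-356625, Function('l')(Function('c')(9))), Pow(Add(Add(Mul(Mul(Add(-248, 159), 129), Pow(199914, -1)), Mul(-26713, Pow(-19267, -1))), 143799), -1)) = Mul(Add(-356625, Rational(-1, 532)), Pow(Add(Add(Mul(Mul(Add(-248, 159), 129), Pow(199914, -1)), Mul(-26713, Pow(-19267, -1))), 143799), -1)) = Mul(Rational(-189724501, 532), Pow(Add(Add(Mul(Mul(-89, 129), Rational(1, 199914)), Mul(-26713, Rational(-1, 19267))), 143799), -1)) = Mul(Rational(-189724501, 532), Pow(Add(Add(Mul(-11481, Rational(1, 199914)), Rational(26713, 19267)), 143799), -1)) = Mul(Rational(-189724501, 532), Pow(Add(Add(Rational(-3827, 66638), Rational(26713, 19267)), 143799), -1)) = Mul(Rational(-189724501, 532), Pow(Add(Rational(1706366085, 1283914346), 143799), -1)) = Mul(Rational(-189724501, 532), Pow(Rational(184627305406539, 1283914346), -1)) = Mul(Rational(-189724501, 532), Rational(1283914346, 184627305406539)) = Rational(-121795004310795673, 49110863238139374)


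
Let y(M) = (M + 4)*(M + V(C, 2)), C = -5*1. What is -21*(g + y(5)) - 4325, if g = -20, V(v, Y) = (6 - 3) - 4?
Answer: -4661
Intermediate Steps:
C = -5
V(v, Y) = -1 (V(v, Y) = 3 - 4 = -1)
y(M) = (-1 + M)*(4 + M) (y(M) = (M + 4)*(M - 1) = (4 + M)*(-1 + M) = (-1 + M)*(4 + M))
-21*(g + y(5)) - 4325 = -21*(-20 + (-4 + 5² + 3*5)) - 4325 = -21*(-20 + (-4 + 25 + 15)) - 4325 = -21*(-20 + 36) - 4325 = -21*16 - 4325 = -336 - 4325 = -4661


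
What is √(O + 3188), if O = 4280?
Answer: 2*√1867 ≈ 86.418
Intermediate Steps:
√(O + 3188) = √(4280 + 3188) = √7468 = 2*√1867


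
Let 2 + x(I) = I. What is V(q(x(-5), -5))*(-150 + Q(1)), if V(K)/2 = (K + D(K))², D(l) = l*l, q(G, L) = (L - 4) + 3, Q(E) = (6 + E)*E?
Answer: -257400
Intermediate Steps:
Q(E) = E*(6 + E)
x(I) = -2 + I
q(G, L) = -1 + L (q(G, L) = (-4 + L) + 3 = -1 + L)
D(l) = l²
V(K) = 2*(K + K²)²
V(q(x(-5), -5))*(-150 + Q(1)) = (2*(-1 - 5)²*(1 + (-1 - 5))²)*(-150 + 1*(6 + 1)) = (2*(-6)²*(1 - 6)²)*(-150 + 1*7) = (2*36*(-5)²)*(-150 + 7) = (2*36*25)*(-143) = 1800*(-143) = -257400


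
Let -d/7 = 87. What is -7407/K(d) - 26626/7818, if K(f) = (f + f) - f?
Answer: 6948782/793527 ≈ 8.7568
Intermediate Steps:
d = -609 (d = -7*87 = -609)
K(f) = f (K(f) = 2*f - f = f)
-7407/K(d) - 26626/7818 = -7407/(-609) - 26626/7818 = -7407*(-1/609) - 26626*1/7818 = 2469/203 - 13313/3909 = 6948782/793527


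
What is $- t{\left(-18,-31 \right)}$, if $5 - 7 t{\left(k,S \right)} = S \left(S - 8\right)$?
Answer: $172$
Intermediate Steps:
$t{\left(k,S \right)} = \frac{5}{7} - \frac{S \left(-8 + S\right)}{7}$ ($t{\left(k,S \right)} = \frac{5}{7} - \frac{S \left(S - 8\right)}{7} = \frac{5}{7} - \frac{S \left(-8 + S\right)}{7}$)
$- t{\left(-18,-31 \right)} = - (\frac{5}{7} - \frac{\left(-31\right)^{2}}{7} + \frac{8}{7} \left(-31\right)) = - (\frac{5}{7} - \frac{961}{7} - \frac{248}{7}) = \left(-1\right) \left(-172\right) = 172$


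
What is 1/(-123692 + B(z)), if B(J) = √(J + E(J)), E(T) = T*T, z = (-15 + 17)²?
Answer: -30923/3824927711 - √5/7649855422 ≈ -8.0849e-6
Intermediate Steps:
z = 4 (z = 2² = 4)
E(T) = T²
B(J) = √(J + J²)
1/(-123692 + B(z)) = 1/(-123692 + √(4*(1 + 4))) = 1/(-123692 + √(4*5)) = 1/(-123692 + √20) = 1/(-123692 + 2*√5)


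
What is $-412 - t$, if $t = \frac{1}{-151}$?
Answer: $- \frac{62211}{151} \approx -411.99$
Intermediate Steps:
$t = - \frac{1}{151} \approx -0.0066225$
$-412 - t = -412 - - \frac{1}{151} = -412 + \frac{1}{151} = - \frac{62211}{151}$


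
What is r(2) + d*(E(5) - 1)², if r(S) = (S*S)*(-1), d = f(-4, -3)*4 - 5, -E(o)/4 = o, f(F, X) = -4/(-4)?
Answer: -445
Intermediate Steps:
f(F, X) = 1 (f(F, X) = -4*(-¼) = 1)
E(o) = -4*o
d = -1 (d = 1*4 - 5 = 4 - 5 = -1)
r(S) = -S² (r(S) = S²*(-1) = -S²)
r(2) + d*(E(5) - 1)² = -1*2² - (-4*5 - 1)² = -1*4 - (-20 - 1)² = -4 - 1*(-21)² = -4 - 1*441 = -4 - 441 = -445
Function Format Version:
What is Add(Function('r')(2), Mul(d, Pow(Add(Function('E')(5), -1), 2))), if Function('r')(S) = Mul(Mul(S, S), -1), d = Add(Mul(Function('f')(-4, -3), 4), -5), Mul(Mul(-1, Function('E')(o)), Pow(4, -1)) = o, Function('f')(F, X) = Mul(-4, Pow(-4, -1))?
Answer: -445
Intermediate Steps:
Function('f')(F, X) = 1 (Function('f')(F, X) = Mul(-4, Rational(-1, 4)) = 1)
Function('E')(o) = Mul(-4, o)
d = -1 (d = Add(Mul(1, 4), -5) = Add(4, -5) = -1)
Function('r')(S) = Mul(-1, Pow(S, 2)) (Function('r')(S) = Mul(Pow(S, 2), -1) = Mul(-1, Pow(S, 2)))
Add(Function('r')(2), Mul(d, Pow(Add(Function('E')(5), -1), 2))) = Add(Mul(-1, Pow(2, 2)), Mul(-1, Pow(Add(Mul(-4, 5), -1), 2))) = Add(Mul(-1, 4), Mul(-1, Pow(Add(-20, -1), 2))) = Add(-4, Mul(-1, Pow(-21, 2))) = Add(-4, Mul(-1, 441)) = Add(-4, -441) = -445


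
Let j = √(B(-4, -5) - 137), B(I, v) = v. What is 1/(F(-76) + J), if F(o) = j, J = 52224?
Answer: 26112/1363673159 - I*√142/2727346318 ≈ 1.9148e-5 - 4.3692e-9*I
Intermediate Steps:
j = I*√142 (j = √(-5 - 137) = √(-142) = I*√142 ≈ 11.916*I)
F(o) = I*√142
1/(F(-76) + J) = 1/(I*√142 + 52224) = 1/(52224 + I*√142)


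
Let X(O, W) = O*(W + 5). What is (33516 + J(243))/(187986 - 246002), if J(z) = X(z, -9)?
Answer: -1017/1813 ≈ -0.56095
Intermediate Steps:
X(O, W) = O*(5 + W)
J(z) = -4*z (J(z) = z*(5 - 9) = z*(-4) = -4*z)
(33516 + J(243))/(187986 - 246002) = (33516 - 4*243)/(187986 - 246002) = (33516 - 972)/(-58016) = 32544*(-1/58016) = -1017/1813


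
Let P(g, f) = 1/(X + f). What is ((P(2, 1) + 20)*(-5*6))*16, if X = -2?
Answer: -9120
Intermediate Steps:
P(g, f) = 1/(-2 + f)
((P(2, 1) + 20)*(-5*6))*16 = ((1/(-2 + 1) + 20)*(-5*6))*16 = ((1/(-1) + 20)*(-30))*16 = ((-1 + 20)*(-30))*16 = (19*(-30))*16 = -570*16 = -9120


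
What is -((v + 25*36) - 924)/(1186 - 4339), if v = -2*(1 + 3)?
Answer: -32/3153 ≈ -0.010149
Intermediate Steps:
v = -8 (v = -2*4 = -8)
-((v + 25*36) - 924)/(1186 - 4339) = -((-8 + 25*36) - 924)/(1186 - 4339) = -((-8 + 900) - 924)/(-3153) = -(892 - 924)*(-1)/3153 = -(-32)*(-1)/3153 = -1*32/3153 = -32/3153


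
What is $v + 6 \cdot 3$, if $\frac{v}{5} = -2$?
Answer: $8$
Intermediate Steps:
$v = -10$ ($v = 5 \left(-2\right) = -10$)
$v + 6 \cdot 3 = -10 + 6 \cdot 3 = -10 + 18 = 8$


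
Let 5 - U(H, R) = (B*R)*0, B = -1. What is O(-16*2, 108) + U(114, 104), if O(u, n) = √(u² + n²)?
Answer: 5 + 4*√793 ≈ 117.64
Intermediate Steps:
O(u, n) = √(n² + u²)
U(H, R) = 5 (U(H, R) = 5 - (-R)*0 = 5 - 1*0 = 5 + 0 = 5)
O(-16*2, 108) + U(114, 104) = √(108² + (-16*2)²) + 5 = √(11664 + (-32)²) + 5 = √(11664 + 1024) + 5 = √12688 + 5 = 4*√793 + 5 = 5 + 4*√793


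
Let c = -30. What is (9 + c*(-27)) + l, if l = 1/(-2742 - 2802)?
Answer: 4540535/5544 ≈ 819.00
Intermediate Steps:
l = -1/5544 (l = 1/(-5544) = -1/5544 ≈ -0.00018038)
(9 + c*(-27)) + l = (9 - 30*(-27)) - 1/5544 = (9 + 810) - 1/5544 = 819 - 1/5544 = 4540535/5544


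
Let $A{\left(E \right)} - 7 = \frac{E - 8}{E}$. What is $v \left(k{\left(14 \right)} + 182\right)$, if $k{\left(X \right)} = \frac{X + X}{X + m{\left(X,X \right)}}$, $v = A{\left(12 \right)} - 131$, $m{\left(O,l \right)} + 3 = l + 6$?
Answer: $- \frac{701190}{31} \approx -22619.0$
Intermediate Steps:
$m{\left(O,l \right)} = 3 + l$ ($m{\left(O,l \right)} = -3 + \left(l + 6\right) = -3 + \left(6 + l\right) = 3 + l$)
$A{\left(E \right)} = 7 + \frac{-8 + E}{E}$ ($A{\left(E \right)} = 7 + \frac{E - 8}{E} = 7 + \frac{-8 + E}{E}$)
$v = - \frac{371}{3}$ ($v = \left(8 - \frac{8}{12}\right) - 131 = \left(8 - \frac{2}{3}\right) - 131 = \frac{22}{3} - 131 = - \frac{371}{3} \approx -123.67$)
$k{\left(X \right)} = \frac{2 X}{3 + 2 X}$ ($k{\left(X \right)} = \frac{X + X}{X + \left(3 + X\right)} = \frac{2 X}{3 + 2 X}$)
$v \left(k{\left(14 \right)} + 182\right) = - \frac{371 \left(2 \cdot 14 \frac{1}{3 + 2 \cdot 14} + 182\right)}{3} = - \frac{371 \left(2 \cdot 14 \frac{1}{3 + 28} + 182\right)}{3} = - \frac{371 \left(2 \cdot 14 \cdot \frac{1}{31} + 182\right)}{3} = - \frac{371 \left(\frac{28}{31} + 182\right)}{3} = \left(- \frac{371}{3}\right) \frac{5670}{31} = - \frac{701190}{31}$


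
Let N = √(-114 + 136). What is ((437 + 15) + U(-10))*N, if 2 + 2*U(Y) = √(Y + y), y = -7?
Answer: √22*(902 + I*√17)/2 ≈ 2115.4 + 9.6695*I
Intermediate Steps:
U(Y) = -1 + √(-7 + Y)/2 (U(Y) = -1 + √(Y - 7)/2 = -1 + √(-7 + Y)/2)
N = √22 ≈ 4.6904
((437 + 15) + U(-10))*N = ((437 + 15) + (-1 + √(-7 - 10)/2))*√22 = (452 + (-1 + √(-17)/2))*√22 = (452 + (-1 + (I*√17)/2))*√22 = (452 + (-1 + I*√17/2))*√22 = (451 + I*√17/2)*√22 = √22*(451 + I*√17/2)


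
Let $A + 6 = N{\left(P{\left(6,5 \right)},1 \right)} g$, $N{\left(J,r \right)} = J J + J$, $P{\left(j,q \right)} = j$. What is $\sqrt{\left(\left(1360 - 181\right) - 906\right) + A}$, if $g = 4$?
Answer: $\sqrt{435} \approx 20.857$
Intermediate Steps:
$N{\left(J,r \right)} = J + J^{2}$ ($N{\left(J,r \right)} = J^{2} + J = J + J^{2}$)
$A = 162$ ($A = -6 + 6 \left(1 + 6\right) 4 = -6 + 6 \cdot 7 \cdot 4 = -6 + 42 \cdot 4 = -6 + 168 = 162$)
$\sqrt{\left(\left(1360 - 181\right) - 906\right) + A} = \sqrt{\left(\left(1360 - 181\right) - 906\right) + 162} = \sqrt{\left(1179 - 906\right) + 162} = \sqrt{273 + 162} = \sqrt{435}$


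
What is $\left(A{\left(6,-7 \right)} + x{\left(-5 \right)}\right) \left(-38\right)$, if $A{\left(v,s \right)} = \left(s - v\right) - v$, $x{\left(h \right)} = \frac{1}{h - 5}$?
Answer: $\frac{3629}{5} \approx 725.8$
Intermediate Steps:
$x{\left(h \right)} = \frac{1}{-5 + h}$
$A{\left(v,s \right)} = s - 2 v$
$\left(A{\left(6,-7 \right)} + x{\left(-5 \right)}\right) \left(-38\right) = \left(\left(-7 - 12\right) + \frac{1}{-5 - 5}\right) \left(-38\right) = \left(\left(-7 - 12\right) + \frac{1}{-10}\right) \left(-38\right) = \left(-19 - \frac{1}{10}\right) \left(-38\right) = \left(- \frac{191}{10}\right) \left(-38\right) = \frac{3629}{5}$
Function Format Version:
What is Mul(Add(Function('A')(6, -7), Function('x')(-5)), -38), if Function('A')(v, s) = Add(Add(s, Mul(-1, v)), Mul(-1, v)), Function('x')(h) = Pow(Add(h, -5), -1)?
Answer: Rational(3629, 5) ≈ 725.80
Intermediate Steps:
Function('x')(h) = Pow(Add(-5, h), -1)
Function('A')(v, s) = Add(s, Mul(-2, v))
Mul(Add(Function('A')(6, -7), Function('x')(-5)), -38) = Mul(Add(Add(-7, Mul(-2, 6)), Pow(Add(-5, -5), -1)), -38) = Mul(Add(Add(-7, -12), Pow(-10, -1)), -38) = Mul(Add(-19, Rational(-1, 10)), -38) = Mul(Rational(-191, 10), -38) = Rational(3629, 5)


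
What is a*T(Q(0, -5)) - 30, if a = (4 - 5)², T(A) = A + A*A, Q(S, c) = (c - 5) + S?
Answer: 60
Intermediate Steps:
Q(S, c) = -5 + S + c (Q(S, c) = (-5 + c) + S = -5 + S + c)
T(A) = A + A²
a = 1 (a = (-1)² = 1)
a*T(Q(0, -5)) - 30 = 1*((-5 + 0 - 5)*(1 + (-5 + 0 - 5))) - 30 = 1*(-10*(1 - 10)) - 30 = 1*(-10*(-9)) - 30 = 1*90 - 30 = 90 - 30 = 60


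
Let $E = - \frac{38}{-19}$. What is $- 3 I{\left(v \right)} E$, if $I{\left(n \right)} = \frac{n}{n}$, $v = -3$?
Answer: $-6$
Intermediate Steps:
$I{\left(n \right)} = 1$
$E = 2$ ($E = \left(-38\right) \left(- \frac{1}{19}\right) = 2$)
$- 3 I{\left(v \right)} E = \left(-3\right) 1 \cdot 2 = \left(-3\right) 2 = -6$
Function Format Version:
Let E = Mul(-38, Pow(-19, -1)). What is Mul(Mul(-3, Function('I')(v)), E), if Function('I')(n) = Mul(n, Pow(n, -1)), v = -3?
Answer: -6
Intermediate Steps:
Function('I')(n) = 1
E = 2 (E = Mul(-38, Rational(-1, 19)) = 2)
Mul(Mul(-3, Function('I')(v)), E) = Mul(Mul(-3, 1), 2) = Mul(-3, 2) = -6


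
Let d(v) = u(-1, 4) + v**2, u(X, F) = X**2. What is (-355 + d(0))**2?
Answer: 125316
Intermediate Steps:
d(v) = 1 + v**2 (d(v) = (-1)**2 + v**2 = 1 + v**2)
(-355 + d(0))**2 = (-355 + (1 + 0**2))**2 = (-355 + (1 + 0))**2 = (-355 + 1)**2 = (-354)**2 = 125316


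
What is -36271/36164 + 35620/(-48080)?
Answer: -9475223/5433641 ≈ -1.7438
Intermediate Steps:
-36271/36164 + 35620/(-48080) = -36271*1/36164 + 35620*(-1/48080) = -36271/36164 - 1781/2404 = -9475223/5433641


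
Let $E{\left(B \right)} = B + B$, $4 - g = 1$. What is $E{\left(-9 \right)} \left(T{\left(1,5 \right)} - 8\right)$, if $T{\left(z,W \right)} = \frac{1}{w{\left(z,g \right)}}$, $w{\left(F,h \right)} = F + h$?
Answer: $\frac{279}{2} \approx 139.5$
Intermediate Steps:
$g = 3$ ($g = 4 - 1 = 3$)
$E{\left(B \right)} = 2 B$
$T{\left(z,W \right)} = \frac{1}{3 + z}$ ($T{\left(z,W \right)} = \frac{1}{z + 3} = \frac{1}{3 + z}$)
$E{\left(-9 \right)} \left(T{\left(1,5 \right)} - 8\right) = 2 \left(-9\right) \left(\frac{1}{3 + 1} - 8\right) = - 18 \left(\frac{1}{4} - 8\right) = \left(-18\right) \left(- \frac{31}{4}\right) = \frac{279}{2}$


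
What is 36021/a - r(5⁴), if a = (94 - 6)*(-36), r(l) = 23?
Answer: -36295/1056 ≈ -34.370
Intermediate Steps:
a = -3168 (a = 88*(-36) = -3168)
36021/a - r(5⁴) = 36021/(-3168) - 1*23 = 36021*(-1/3168) - 23 = -12007/1056 - 23 = -36295/1056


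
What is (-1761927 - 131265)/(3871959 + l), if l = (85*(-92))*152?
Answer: -1893192/2683319 ≈ -0.70554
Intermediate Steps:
l = -1188640 (l = -7820*152 = -1188640)
(-1761927 - 131265)/(3871959 + l) = (-1761927 - 131265)/(3871959 - 1188640) = -1893192/2683319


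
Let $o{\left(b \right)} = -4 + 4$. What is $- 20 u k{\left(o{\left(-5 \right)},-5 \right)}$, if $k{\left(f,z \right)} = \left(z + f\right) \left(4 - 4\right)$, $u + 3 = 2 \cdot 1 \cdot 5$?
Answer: $0$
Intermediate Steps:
$o{\left(b \right)} = 0$
$u = 7$ ($u = -3 + 2 \cdot 1 \cdot 5 = -3 + 2 \cdot 5 = -3 + 10 = 7$)
$k{\left(f,z \right)} = 0$ ($k{\left(f,z \right)} = \left(f + z\right) 0 = 0$)
$- 20 u k{\left(o{\left(-5 \right)},-5 \right)} = \left(-20\right) 7 \cdot 0 = \left(-140\right) 0 = 0$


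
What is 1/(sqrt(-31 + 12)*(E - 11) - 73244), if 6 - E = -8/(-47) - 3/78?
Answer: -109374093296/8010996836555603 + 7663162*I*sqrt(19)/8010996836555603 ≈ -1.3653e-5 + 4.1696e-9*I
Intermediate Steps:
E = 7171/1222 (E = 6 - (-8/(-47) - 3/78) = 6 - (-8*(-1/47) - 3*1/78) = 6 - (8/47 - 1/26) = 6 - 1*161/1222 = 6 - 161/1222 = 7171/1222 ≈ 5.8682)
1/(sqrt(-31 + 12)*(E - 11) - 73244) = 1/(sqrt(-31 + 12)*(7171/1222 - 11) - 73244) = 1/(sqrt(-19)*(-6271/1222) - 73244) = 1/((I*sqrt(19))*(-6271/1222) - 73244) = 1/(-6271*I*sqrt(19)/1222 - 73244) = 1/(-73244 - 6271*I*sqrt(19)/1222)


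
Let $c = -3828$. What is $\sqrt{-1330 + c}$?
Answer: $i \sqrt{5158} \approx 71.819 i$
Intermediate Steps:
$\sqrt{-1330 + c} = \sqrt{-1330 - 3828} = \sqrt{-5158} = i \sqrt{5158}$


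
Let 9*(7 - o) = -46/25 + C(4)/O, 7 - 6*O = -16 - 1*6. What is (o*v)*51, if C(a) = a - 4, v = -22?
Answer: -606254/75 ≈ -8083.4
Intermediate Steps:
O = 29/6 (O = 7/6 - (-16 - 1*6)/6 = 7/6 - (-16 - 6)/6 = 7/6 - ⅙*(-22) = 7/6 + 11/3 = 29/6 ≈ 4.8333)
C(a) = -4 + a
o = 1621/225 (o = 7 - (-46/25 + (-4 + 4)/(29/6))/9 = 7 - (-46*1/25 + 0*(6/29))/9 = 7 - (-46/25 + 0)/9 = 7 - ⅑*(-46/25) = 7 + 46/225 = 1621/225 ≈ 7.2044)
(o*v)*51 = ((1621/225)*(-22))*51 = -35662/225*51 = -606254/75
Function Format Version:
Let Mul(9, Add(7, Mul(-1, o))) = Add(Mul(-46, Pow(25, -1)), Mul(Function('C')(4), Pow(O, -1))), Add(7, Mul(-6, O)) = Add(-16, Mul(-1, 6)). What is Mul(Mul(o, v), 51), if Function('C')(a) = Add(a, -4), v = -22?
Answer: Rational(-606254, 75) ≈ -8083.4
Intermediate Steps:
O = Rational(29, 6) (O = Add(Rational(7, 6), Mul(Rational(-1, 6), Add(-16, Mul(-1, 6)))) = Add(Rational(7, 6), Mul(Rational(-1, 6), Add(-16, -6))) = Add(Rational(7, 6), Mul(Rational(-1, 6), -22)) = Add(Rational(7, 6), Rational(11, 3)) = Rational(29, 6) ≈ 4.8333)
Function('C')(a) = Add(-4, a)
o = Rational(1621, 225) (o = Add(7, Mul(Rational(-1, 9), Add(Mul(-46, Pow(25, -1)), Mul(Add(-4, 4), Pow(Rational(29, 6), -1))))) = Add(7, Mul(Rational(-1, 9), Add(Mul(-46, Rational(1, 25)), Mul(0, Rational(6, 29))))) = Add(7, Mul(Rational(-1, 9), Add(Rational(-46, 25), 0))) = Add(7, Mul(Rational(-1, 9), Rational(-46, 25))) = Add(7, Rational(46, 225)) = Rational(1621, 225) ≈ 7.2044)
Mul(Mul(o, v), 51) = Mul(Mul(Rational(1621, 225), -22), 51) = Mul(Rational(-35662, 225), 51) = Rational(-606254, 75)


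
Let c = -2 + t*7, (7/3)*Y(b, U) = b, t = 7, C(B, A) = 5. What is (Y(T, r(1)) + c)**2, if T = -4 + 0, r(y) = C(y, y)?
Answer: 100489/49 ≈ 2050.8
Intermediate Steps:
r(y) = 5
T = -4
Y(b, U) = 3*b/7
c = 47 (c = -2 + 7*7 = -2 + 49 = 47)
(Y(T, r(1)) + c)**2 = ((3/7)*(-4) + 47)**2 = (-12/7 + 47)**2 = (317/7)**2 = 100489/49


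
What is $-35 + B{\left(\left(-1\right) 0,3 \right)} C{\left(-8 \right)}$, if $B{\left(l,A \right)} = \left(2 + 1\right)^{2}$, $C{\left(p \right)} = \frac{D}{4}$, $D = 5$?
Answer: $- \frac{95}{4} \approx -23.75$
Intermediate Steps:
$C{\left(p \right)} = \frac{5}{4}$
$B{\left(l,A \right)} = 9$ ($B{\left(l,A \right)} = 3^{2} = 9$)
$-35 + B{\left(\left(-1\right) 0,3 \right)} C{\left(-8 \right)} = -35 + 9 \cdot \frac{5}{4} = -35 + \frac{45}{4} = - \frac{95}{4}$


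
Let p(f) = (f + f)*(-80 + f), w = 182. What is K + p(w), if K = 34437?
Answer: 71565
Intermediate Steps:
p(f) = 2*f*(-80 + f) (p(f) = (2*f)*(-80 + f) = 2*f*(-80 + f))
K + p(w) = 34437 + 2*182*(-80 + 182) = 34437 + 2*182*102 = 34437 + 37128 = 71565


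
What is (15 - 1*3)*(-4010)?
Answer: -48120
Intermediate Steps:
(15 - 1*3)*(-4010) = (15 - 3)*(-4010) = 12*(-4010) = -48120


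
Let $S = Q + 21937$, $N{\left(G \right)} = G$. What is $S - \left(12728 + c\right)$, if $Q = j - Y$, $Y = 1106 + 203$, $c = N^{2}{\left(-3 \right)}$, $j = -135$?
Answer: $7756$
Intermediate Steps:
$c = 9$ ($c = \left(-3\right)^{2} = 9$)
$Y = 1309$
$Q = -1444$ ($Q = -135 - 1309 = -1444$)
$S = 20493$ ($S = -1444 + 21937 = 20493$)
$S - \left(12728 + c\right) = 20493 - \left(12728 + 9\right) = 20493 - 12737 = 7756$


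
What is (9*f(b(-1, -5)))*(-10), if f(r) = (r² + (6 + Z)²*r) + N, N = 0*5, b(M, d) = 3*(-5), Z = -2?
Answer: 1350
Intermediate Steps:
b(M, d) = -15
N = 0
f(r) = r² + 16*r (f(r) = (r² + (6 - 2)²*r) + 0 = (r² + 4²*r) + 0 = (r² + 16*r) + 0 = r² + 16*r)
(9*f(b(-1, -5)))*(-10) = (9*(-15*(16 - 15)))*(-10) = (9*(-15*1))*(-10) = (9*(-15))*(-10) = -135*(-10) = 1350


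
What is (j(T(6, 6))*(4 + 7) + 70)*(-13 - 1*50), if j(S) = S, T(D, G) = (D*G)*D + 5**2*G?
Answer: -258048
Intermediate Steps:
T(D, G) = 25*G + G*D**2 (T(D, G) = G*D**2 + 25*G = 25*G + G*D**2)
(j(T(6, 6))*(4 + 7) + 70)*(-13 - 1*50) = ((6*(25 + 6**2))*(4 + 7) + 70)*(-13 - 1*50) = ((6*(25 + 36))*11 + 70)*(-13 - 50) = ((6*61)*11 + 70)*(-63) = (366*11 + 70)*(-63) = (4026 + 70)*(-63) = 4096*(-63) = -258048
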